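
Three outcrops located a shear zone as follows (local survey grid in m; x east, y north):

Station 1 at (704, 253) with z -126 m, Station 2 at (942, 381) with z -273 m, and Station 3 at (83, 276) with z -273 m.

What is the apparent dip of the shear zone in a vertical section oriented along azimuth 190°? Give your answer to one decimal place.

Let the plane be z = a·x + b·y + c.
Station 2−Station 1: 238a + 128b = −147;  Station 3−Station 1: −621a + 23b = −147.
Solving gives a = 0.18167, b = −1.48623.
Unit vector along 190° is (sin 190°, cos 190°) = (-0.1736, -0.9848).
Slope in that direction = a·(-0.1736) + b·(-0.9848) = 1.43210.
Apparent dip = arctan|1.43210| = 55.1° (true dip is 56.3°, so apparent ≤ true as expected).

55.1°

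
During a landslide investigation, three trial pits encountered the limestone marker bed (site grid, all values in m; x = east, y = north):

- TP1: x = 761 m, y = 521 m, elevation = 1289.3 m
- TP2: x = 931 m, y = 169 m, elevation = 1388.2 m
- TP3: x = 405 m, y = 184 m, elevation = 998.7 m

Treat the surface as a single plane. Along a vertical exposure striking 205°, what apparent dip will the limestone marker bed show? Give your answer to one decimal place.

21.0°

Two edge vectors: TP1→TP2 = (170, -352, 98.9), TP1→TP3 = (-356, -337, -290.6).
Normal n = (TP1→TP2) × (TP1→TP3) = (135620.5, 14193.6, -182602).
So ∂z/∂x = −n_x/n_z = 0.74271 and ∂z/∂y = −n_y/n_z = 0.07773.
Unit vector along 205° is (sin 205°, cos 205°) = (-0.4226, -0.9063).
Slope in that direction = a·(-0.4226) + b·(-0.9063) = −0.38433.
Apparent dip = arctan|0.38433| = 21.0° (true dip is 36.8°, so apparent ≤ true as expected).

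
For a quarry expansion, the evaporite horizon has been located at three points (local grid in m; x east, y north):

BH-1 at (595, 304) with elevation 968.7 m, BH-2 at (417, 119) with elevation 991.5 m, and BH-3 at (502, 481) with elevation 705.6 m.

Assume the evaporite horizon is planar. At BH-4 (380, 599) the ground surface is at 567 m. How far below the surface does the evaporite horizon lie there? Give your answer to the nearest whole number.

92 m

Two edge vectors: BH-1→BH-2 = (-178, -185, 22.8), BH-1→BH-3 = (-93, 177, -263.1).
Normal n = (BH-1→BH-2) × (BH-1→BH-3) = (44637.9, -48952.2, -48711).
So ∂z/∂x = −n_x/n_z = 0.91638 and ∂z/∂y = −n_y/n_z = −1.00495.
Intercept c from BH-1: 968.7 − 545.25 + 305.51 = 728.96.
At (380, 599): z_contact = 348.2 − 602.0 + 728.96 = 475.2 m.
Depth below ground = 567 − 475.2 = 92 m.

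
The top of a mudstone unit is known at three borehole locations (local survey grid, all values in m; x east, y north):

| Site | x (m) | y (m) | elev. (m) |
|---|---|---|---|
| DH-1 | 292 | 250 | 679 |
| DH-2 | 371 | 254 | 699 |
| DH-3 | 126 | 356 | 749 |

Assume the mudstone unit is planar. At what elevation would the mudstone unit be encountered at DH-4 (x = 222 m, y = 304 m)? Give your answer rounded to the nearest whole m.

718 m

Let the plane be z = a·x + b·y + c.
DH-2−DH-1: 79a + 4b = 20;  DH-3−DH-1: −166a + 106b = 70.
Solving gives a = 0.20358, b = 0.97920.
Then c = 679 − a·292 − b·250 = 374.75.
At (222, 304): z = 45.2 + 297.7 + 374.75 = 717.6 m.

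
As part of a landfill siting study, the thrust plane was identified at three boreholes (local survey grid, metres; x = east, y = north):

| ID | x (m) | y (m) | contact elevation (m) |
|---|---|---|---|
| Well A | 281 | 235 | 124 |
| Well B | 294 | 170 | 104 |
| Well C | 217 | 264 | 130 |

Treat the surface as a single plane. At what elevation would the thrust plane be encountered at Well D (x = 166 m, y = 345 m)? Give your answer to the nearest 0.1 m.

153.2 m

Let the plane be z = a·x + b·y + c.
Well B−Well A: 13a − 65b = −20;  Well C−Well A: −64a + 29b = 6.
Solving gives a = 0.05022, b = 0.31774.
Then c = 124 − a·281 − b·235 = 35.22.
At (166, 345): z = 8.3 + 109.6 + 35.22 = 153.2 m.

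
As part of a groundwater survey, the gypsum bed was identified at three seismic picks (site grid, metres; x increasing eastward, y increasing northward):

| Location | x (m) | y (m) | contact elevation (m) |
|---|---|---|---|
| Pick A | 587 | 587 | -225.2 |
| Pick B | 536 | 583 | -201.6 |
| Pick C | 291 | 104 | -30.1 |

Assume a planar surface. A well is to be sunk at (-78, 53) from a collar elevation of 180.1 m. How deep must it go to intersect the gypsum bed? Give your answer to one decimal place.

36.7 m

Let the plane be z = a·x + b·y + c.
Pick B−Pick A: −51a − 4b = 23.6;  Pick C−Pick A: −296a − 483b = 195.1.
Solving gives a = −0.45283, b = −0.12642.
Then c = -225.2 − a·587 − b·587 = 114.82.
At (-78, 53): z_contact = 35.32 − 6.70 + 114.82 = 143.44 m.
Depth below ground = 180.1 − 143.44 = 36.7 m.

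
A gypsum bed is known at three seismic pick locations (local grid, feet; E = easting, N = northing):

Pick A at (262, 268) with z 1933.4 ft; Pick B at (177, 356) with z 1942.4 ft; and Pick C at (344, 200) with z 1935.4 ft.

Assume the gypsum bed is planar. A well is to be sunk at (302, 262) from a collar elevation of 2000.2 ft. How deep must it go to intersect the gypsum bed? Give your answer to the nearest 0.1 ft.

48.6 ft

Two edge vectors: Pick A→Pick B = (-85, 88, 9), Pick A→Pick C = (82, -68, 2).
Normal n = (Pick A→Pick B) × (Pick A→Pick C) = (788, 908, -1436).
So ∂z/∂E = −n_x/n_z = 0.54875 and ∂z/∂N = −n_y/n_z = 0.63231.
Intercept c from Pick A: 1933.4 − 143.77 − 169.46 = 1620.17.
At (302, 262): z_contact = 165.72 + 165.67 + 1620.17 = 1951.56 ft.
Depth below ground = 2000.2 − 1951.56 = 48.6 ft.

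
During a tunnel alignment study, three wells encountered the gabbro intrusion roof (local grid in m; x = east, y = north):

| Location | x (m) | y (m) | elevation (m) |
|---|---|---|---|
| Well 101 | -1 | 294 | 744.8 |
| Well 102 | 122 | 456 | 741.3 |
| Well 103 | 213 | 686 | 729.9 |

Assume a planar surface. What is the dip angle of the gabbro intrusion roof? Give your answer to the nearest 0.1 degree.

6.3°

Let the plane be z = a·x + b·y + c.
Well 102−Well 101: 123a + 162b = −3.5;  Well 103−Well 101: 214a + 392b = −14.9.
Solving gives a = 0.07690, b = −0.07999.
Gradient magnitude |∇z| = √(a² + b²) = √(0.00591 + 0.00640) = 0.11096.
True dip = arctan(0.11096) = 6.3°, dipping toward NW (azimuth ≈ 316°).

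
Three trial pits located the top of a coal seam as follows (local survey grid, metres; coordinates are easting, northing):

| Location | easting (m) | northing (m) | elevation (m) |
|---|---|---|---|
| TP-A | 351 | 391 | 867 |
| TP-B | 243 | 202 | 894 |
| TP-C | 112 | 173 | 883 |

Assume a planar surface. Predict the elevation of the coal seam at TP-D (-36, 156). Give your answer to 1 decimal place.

Let the plane be z = a·easting + b·northing + c.
TP-B−TP-A: −108a − 189b = 27;  TP-C−TP-A: −239a − 218b = 16.
Solving gives a = 0.13233, b = −0.21848.
Then c = 867 − a·351 − b·391 = 905.98.
At (-36, 156): z = −4.8 − 34.1 + 905.98 = 867.1 m.

867.1 m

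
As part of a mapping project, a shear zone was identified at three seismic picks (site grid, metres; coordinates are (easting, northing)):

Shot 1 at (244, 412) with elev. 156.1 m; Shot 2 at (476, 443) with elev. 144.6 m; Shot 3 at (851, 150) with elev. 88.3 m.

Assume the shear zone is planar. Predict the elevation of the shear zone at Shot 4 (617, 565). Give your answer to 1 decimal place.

Let the plane be z = a·E + b·N + c.
Shot 2−Shot 1: 232a + 31b = −11.5;  Shot 3−Shot 1: 607a − 262b = −67.8.
Solving gives a = −0.06426, b = 0.10991.
Then c = 156.1 − a·244 − b·412 = 126.49.
At (617, 565): z = −39.6 + 62.1 + 126.49 = 148.9 m.

148.9 m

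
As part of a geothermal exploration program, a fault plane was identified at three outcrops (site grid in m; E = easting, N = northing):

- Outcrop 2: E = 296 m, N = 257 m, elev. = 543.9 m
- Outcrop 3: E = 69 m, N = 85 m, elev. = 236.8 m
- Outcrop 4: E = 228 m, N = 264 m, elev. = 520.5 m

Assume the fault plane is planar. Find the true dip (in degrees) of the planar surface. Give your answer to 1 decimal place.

Let the plane be z = a·E + b·N + c.
Outcrop 3−Outcrop 2: −227a − 172b = −307.1;  Outcrop 4−Outcrop 2: −68a + 7b = −23.4.
Solving gives a = 0.46477, b = 1.17207.
Gradient magnitude |∇z| = √(a² + b²) = √(0.21601 + 1.37376) = 1.26086.
True dip = arctan(1.26086) = 51.6°, dipping toward SSW (azimuth ≈ 202°).

51.6°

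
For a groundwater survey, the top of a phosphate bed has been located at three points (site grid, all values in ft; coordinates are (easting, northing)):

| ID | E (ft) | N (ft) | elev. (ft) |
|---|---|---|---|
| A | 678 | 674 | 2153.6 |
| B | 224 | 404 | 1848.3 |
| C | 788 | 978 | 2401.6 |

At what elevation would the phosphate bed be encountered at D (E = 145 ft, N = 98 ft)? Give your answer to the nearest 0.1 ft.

1606.2 ft

Let the plane be z = a·E + b·N + c.
B−A: −454a − 270b = −305.3;  C−A: 110a + 304b = 248.
Solving gives a = 0.23866, b = 0.72943.
Then c = 2153.6 − a·678 − b·674 = 1500.15.
At (145, 98): z = 34.6 + 71.5 + 1500.15 = 1606.2 ft.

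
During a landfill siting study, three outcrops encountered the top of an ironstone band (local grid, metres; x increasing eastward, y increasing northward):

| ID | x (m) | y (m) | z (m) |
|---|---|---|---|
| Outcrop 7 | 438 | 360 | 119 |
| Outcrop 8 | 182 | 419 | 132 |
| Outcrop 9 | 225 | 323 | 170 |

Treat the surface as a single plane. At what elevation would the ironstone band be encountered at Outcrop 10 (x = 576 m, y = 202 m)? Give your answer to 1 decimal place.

Let the plane be z = a·x + b·y + c.
Outcrop 8−Outcrop 7: −256a + 59b = 13;  Outcrop 9−Outcrop 7: −213a − 37b = 51.
Solving gives a = −0.15836, b = −0.46676.
Then c = 119 − a·438 − b·360 = 356.39.
At (576, 202): z = −91.2 − 94.3 + 356.39 = 170.9 m.

170.9 m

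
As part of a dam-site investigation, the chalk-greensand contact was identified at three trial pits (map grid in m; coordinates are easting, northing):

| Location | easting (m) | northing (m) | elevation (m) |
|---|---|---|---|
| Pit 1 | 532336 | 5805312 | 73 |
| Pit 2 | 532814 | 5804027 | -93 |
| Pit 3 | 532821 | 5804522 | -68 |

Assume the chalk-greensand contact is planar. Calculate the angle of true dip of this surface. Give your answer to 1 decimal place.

11.9°

Two edge vectors: Pit 1→Pit 2 = (478, -1285, -166), Pit 1→Pit 3 = (485, -790, -141).
Normal n = (Pit 1→Pit 2) × (Pit 1→Pit 3) = (50045, -13112, 245605).
So ∂z/∂easting = −n_x/n_z = −0.20376 and ∂z/∂northing = −n_y/n_z = 0.05339.
Gradient magnitude |∇z| = √(a² + b²) = √(0.04152 + 0.00285) = 0.21064.
True dip = arctan(0.21064) = 11.9°, dipping toward ESE (azimuth ≈ 105°).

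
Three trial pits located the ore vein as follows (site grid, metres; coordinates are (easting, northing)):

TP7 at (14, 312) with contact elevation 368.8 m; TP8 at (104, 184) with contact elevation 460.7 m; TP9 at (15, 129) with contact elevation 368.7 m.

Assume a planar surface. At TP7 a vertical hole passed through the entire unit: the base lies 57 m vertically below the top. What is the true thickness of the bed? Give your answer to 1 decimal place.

39.7 m

Two edge vectors: TP7→TP8 = (90, -128, 91.9), TP7→TP9 = (1, -183, -0.1).
Normal n = (TP7→TP8) × (TP7→TP9) = (16830.5, 100.9, -16342).
So ∂z/∂E = −n_x/n_z = 1.02989 and ∂z/∂N = −n_y/n_z = 0.00617.
|∇z| = √(a²+b²) = 1.02991, so dip δ = arctan(1.02991) = 45.84°.
True thickness = vertical thickness × cos δ = 57 × cos 45.84° = 39.7 m.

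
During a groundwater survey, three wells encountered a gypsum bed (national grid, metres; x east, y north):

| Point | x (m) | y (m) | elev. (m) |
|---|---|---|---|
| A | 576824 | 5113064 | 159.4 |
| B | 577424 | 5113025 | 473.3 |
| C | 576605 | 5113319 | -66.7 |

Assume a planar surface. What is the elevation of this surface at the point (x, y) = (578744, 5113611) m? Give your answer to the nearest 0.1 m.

Let the plane be z = a·x + b·y + c.
B−A: 600a − 39b = 313.9;  C−A: −219a + 255b = −226.1.
Solving gives a = 0.493057546, b = −0.463217245.
Then c = 159.4 − a·576824 − b·5113064 = 2084211.39.
At (578744, 5113611): z = 285354.1 − 2368712.8 + 2084211.39 = 852.7 m.

852.7 m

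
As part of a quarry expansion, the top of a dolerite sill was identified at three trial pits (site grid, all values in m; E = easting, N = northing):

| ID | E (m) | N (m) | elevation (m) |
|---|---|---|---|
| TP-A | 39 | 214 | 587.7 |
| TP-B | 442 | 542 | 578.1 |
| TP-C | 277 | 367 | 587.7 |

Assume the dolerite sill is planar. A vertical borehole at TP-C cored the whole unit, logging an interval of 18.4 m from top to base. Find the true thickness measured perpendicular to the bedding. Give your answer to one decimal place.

Two edge vectors: TP-A→TP-B = (403, 328, -9.6), TP-A→TP-C = (238, 153, 0).
Normal n = (TP-A→TP-B) × (TP-A→TP-C) = (1468.8, -2284.8, -16405).
So ∂z/∂E = −n_x/n_z = 0.08953 and ∂z/∂N = −n_y/n_z = −0.13927.
|∇z| = √(a²+b²) = 0.16557, so dip δ = arctan(0.16557) = 9.40°.
True thickness = vertical thickness × cos δ = 18.4 × cos 9.40° = 18.2 m.

18.2 m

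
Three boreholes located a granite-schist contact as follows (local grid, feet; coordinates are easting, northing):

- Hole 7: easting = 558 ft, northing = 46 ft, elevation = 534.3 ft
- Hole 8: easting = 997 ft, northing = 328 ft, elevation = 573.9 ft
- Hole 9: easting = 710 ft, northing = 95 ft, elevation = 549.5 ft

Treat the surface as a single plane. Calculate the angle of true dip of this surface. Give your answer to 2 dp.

6.51°

Let the plane be z = a·easting + b·northing + c.
Hole 8−Hole 7: 439a + 282b = 39.6;  Hole 9−Hole 7: 152a + 49b = 15.2.
Solving gives a = 0.10987, b = −0.03061.
Gradient magnitude |∇z| = √(a² + b²) = √(0.01207 + 0.00094) = 0.11405.
True dip = arctan(0.11405) = 6.51°, dipping toward WNW (azimuth ≈ 286°).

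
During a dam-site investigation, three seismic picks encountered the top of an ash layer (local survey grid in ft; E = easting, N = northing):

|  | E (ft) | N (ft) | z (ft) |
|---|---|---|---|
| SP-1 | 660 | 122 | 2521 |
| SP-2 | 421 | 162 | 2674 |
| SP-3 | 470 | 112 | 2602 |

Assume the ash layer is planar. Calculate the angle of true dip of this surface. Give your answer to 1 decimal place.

47.3°

Let the plane be z = a·E + b·N + c.
SP-2−SP-1: −239a + 40b = 153;  SP-3−SP-1: −190a − 10b = 81.
Solving gives a = −0.47748, b = 0.97207.
Gradient magnitude |∇z| = √(a² + b²) = √(0.22798 + 0.94492) = 1.08301.
True dip = arctan(1.08301) = 47.3°, dipping toward SSE (azimuth ≈ 154°).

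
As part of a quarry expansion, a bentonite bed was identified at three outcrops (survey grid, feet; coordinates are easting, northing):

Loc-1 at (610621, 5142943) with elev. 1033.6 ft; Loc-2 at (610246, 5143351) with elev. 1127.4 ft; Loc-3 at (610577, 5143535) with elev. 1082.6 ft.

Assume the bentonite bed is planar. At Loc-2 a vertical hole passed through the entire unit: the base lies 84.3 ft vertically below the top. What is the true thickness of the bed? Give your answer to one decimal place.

82.9 ft

Let the plane be z = a·easting + b·northing + c.
Loc-2−Loc-1: −375a + 408b = 93.8;  Loc-3−Loc-1: −44a + 592b = 49.
Solving gives a = −0.17416, b = 0.06983.
|∇z| = √(a²+b²) = 0.18764, so dip δ = arctan(0.18764) = 10.63°.
True thickness = vertical thickness × cos δ = 84.3 × cos 10.63° = 82.9 ft.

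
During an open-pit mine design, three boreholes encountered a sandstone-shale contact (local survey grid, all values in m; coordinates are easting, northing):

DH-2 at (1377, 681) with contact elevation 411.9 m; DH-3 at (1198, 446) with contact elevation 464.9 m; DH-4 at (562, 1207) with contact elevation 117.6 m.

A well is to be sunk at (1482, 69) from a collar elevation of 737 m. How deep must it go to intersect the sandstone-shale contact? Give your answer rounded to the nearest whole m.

Let the plane be z = a·easting + b·northing + c.
DH-3−DH-2: −179a − 235b = 53;  DH-4−DH-2: −815a + 526b = −294.3.
Solving gives a = 0.14451, b = −0.33560.
Then c = 411.9 − a·1377 − b·681 = 441.46.
At (1482, 69): z_contact = 214.2 − 23.2 + 441.46 = 632.5 m.
Depth below ground = 737 − 632.5 = 105 m.

105 m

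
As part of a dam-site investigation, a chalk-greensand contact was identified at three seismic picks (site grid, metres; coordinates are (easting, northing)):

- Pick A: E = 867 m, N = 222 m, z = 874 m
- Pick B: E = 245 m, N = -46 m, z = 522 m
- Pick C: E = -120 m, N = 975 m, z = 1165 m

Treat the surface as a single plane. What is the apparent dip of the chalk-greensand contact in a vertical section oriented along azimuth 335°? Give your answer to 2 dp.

28.62°

Let the plane be z = a·E + b·N + c.
Pick B−Pick A: −622a − 268b = −352;  Pick C−Pick A: −987a + 753b = 291.
Solving gives a = 0.25525, b = 0.72102.
Unit vector along 335° is (sin 335°, cos 335°) = (-0.4226, 0.9063).
Slope in that direction = a·(-0.4226) + b·(0.9063) = 0.54560.
Apparent dip = arctan|0.54560| = 28.62° (true dip is 37.4°, so apparent ≤ true as expected).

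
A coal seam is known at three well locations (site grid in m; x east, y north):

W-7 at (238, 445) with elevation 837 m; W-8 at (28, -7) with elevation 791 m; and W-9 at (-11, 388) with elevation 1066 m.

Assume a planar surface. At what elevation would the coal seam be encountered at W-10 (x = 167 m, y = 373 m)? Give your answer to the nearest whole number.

869 m

Let the plane be z = a·x + b·y + c.
W-8−W-7: −210a − 452b = −46;  W-9−W-7: −249a − 57b = 229.
Solving gives a = −1.05520, b = 0.59202.
Then c = 837 − a·238 − b·445 = 824.69.
At (167, 373): z = −176.2 + 220.8 + 824.69 = 869.3 m.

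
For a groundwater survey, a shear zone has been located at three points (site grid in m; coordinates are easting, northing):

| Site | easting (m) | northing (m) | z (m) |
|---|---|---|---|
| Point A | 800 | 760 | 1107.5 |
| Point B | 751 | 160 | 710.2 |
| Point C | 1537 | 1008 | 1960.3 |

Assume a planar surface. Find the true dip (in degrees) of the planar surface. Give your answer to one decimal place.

48.3°

Let the plane be z = a·easting + b·northing + c.
Point B−Point A: −49a − 600b = −397.3;  Point C−Point A: 737a + 248b = 852.8.
Solving gives a = 0.96071, b = 0.58371.
Gradient magnitude |∇z| = √(a² + b²) = √(0.92296 + 0.34072) = 1.12413.
True dip = arctan(1.12413) = 48.3°, dipping toward WSW (azimuth ≈ 239°).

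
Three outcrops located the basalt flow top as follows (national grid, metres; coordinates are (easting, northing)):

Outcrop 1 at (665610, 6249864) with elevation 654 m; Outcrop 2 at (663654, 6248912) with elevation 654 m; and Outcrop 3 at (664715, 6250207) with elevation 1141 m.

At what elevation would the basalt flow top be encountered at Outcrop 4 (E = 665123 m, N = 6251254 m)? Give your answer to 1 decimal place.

Let the plane be z = a·E + b·N + c.
Outcrop 2−Outcrop 1: −1956a − 952b = 0;  Outcrop 3−Outcrop 1: −895a + 343b = 487.
Solving gives a = −0.304425364, b = 0.625479005.
Then c = 654 − a·665610 − b·6249864 = −3705876.15.
At (665123, 6251254): z = −202480.3 + 3910028.1 − 3705876.15 = 1671.7 m.

1671.7 m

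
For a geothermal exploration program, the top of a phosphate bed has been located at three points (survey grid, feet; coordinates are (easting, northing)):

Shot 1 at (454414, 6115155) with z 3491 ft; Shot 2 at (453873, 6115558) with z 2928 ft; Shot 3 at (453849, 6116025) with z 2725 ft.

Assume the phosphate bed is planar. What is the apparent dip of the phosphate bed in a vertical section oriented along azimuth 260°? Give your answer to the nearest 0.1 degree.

Let the plane be z = a·E + b·N + c.
Shot 2−Shot 1: −541a + 403b = −563;  Shot 3−Shot 1: −565a + 870b = −766.
Solving gives a = 0.74539, b = −0.39638.
Unit vector along 260° is (sin 260°, cos 260°) = (-0.9848, -0.1736).
Slope in that direction = a·(-0.9848) + b·(-0.1736) = −0.66524.
Apparent dip = arctan|0.66524| = 33.6° (true dip is 40.2°, so apparent ≤ true as expected).

33.6°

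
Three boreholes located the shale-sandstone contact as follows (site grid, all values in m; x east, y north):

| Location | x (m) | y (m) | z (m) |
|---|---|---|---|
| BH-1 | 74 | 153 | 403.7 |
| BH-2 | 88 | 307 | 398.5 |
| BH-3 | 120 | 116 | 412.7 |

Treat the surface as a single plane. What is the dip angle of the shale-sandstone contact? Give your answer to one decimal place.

Let the plane be z = a·x + b·y + c.
BH-2−BH-1: 14a + 154b = −5.2;  BH-3−BH-1: 46a − 37b = 9.
Solving gives a = 0.15701, b = −0.04804.
Gradient magnitude |∇z| = √(a² + b²) = √(0.02465 + 0.00231) = 0.16420.
True dip = arctan(0.16420) = 9.3°, dipping toward WNW (azimuth ≈ 287°).

9.3°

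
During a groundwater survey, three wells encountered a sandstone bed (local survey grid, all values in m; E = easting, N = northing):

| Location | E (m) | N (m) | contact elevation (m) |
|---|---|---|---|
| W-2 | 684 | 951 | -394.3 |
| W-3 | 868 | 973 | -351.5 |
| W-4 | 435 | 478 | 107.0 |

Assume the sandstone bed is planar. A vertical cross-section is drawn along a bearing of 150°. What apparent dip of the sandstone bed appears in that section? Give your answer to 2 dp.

52.10°

Let the plane be z = a·E + b·N + c.
W-3−W-2: 184a + 22b = 42.8;  W-4−W-2: −249a − 473b = 501.3.
Solving gives a = 0.38346, b = −1.26170.
Unit vector along 150° is (sin 150°, cos 150°) = (0.5000, -0.8660).
Slope in that direction = a·(0.5000) + b·(-0.8660) = 1.28439.
Apparent dip = arctan|1.28439| = 52.10° (true dip is 52.8°, so apparent ≤ true as expected).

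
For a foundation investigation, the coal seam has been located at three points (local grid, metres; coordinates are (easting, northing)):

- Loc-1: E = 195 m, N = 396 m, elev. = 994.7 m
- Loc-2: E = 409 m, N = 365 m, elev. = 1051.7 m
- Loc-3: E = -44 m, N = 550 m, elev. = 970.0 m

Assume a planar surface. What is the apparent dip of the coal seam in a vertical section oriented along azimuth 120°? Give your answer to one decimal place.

6.2°

Two edge vectors: Loc-1→Loc-2 = (214, -31, 57), Loc-1→Loc-3 = (-239, 154, -24.7).
Normal n = (Loc-1→Loc-2) × (Loc-1→Loc-3) = (-8012.3, -8337.2, 25547).
So ∂z/∂E = −n_x/n_z = 0.31363 and ∂z/∂N = −n_y/n_z = 0.32635.
Unit vector along 120° is (sin 120°, cos 120°) = (0.8660, -0.5000).
Slope in that direction = a·(0.8660) + b·(-0.5000) = 0.10844.
Apparent dip = arctan|0.10844| = 6.2° (true dip is 24.4°, so apparent ≤ true as expected).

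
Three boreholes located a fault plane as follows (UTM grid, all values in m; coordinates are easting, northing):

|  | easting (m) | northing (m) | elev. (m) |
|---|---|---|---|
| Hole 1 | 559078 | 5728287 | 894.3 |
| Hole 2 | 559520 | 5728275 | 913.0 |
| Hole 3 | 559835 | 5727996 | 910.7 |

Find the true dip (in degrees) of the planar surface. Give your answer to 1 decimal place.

Let the plane be z = a·easting + b·northing + c.
Hole 2−Hole 1: 442a − 12b = 18.7;  Hole 3−Hole 1: 757a − 291b = 16.4.
Solving gives a = 0.04388, b = 0.05778.
Gradient magnitude |∇z| = √(a² + b²) = √(0.00193 + 0.00334) = 0.07255.
True dip = arctan(0.07255) = 4.1°, dipping toward SW (azimuth ≈ 217°).

4.1°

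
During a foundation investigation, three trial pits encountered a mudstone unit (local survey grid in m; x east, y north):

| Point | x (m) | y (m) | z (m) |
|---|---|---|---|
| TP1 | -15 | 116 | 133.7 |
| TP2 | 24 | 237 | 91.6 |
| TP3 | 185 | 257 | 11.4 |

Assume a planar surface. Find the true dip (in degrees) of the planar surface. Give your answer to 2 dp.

Two edge vectors: TP1→TP2 = (39, 121, -42.1), TP1→TP3 = (200, 141, -122.3).
Normal n = (TP1→TP2) × (TP1→TP3) = (-8862.2, -3650.3, -18701).
So ∂z/∂x = −n_x/n_z = −0.47389 and ∂z/∂y = −n_y/n_z = −0.19519.
Gradient magnitude |∇z| = √(a² + b²) = √(0.22457 + 0.03810) = 0.51251.
True dip = arctan(0.51251) = 27.14°, dipping toward ENE (azimuth ≈ 068°).

27.14°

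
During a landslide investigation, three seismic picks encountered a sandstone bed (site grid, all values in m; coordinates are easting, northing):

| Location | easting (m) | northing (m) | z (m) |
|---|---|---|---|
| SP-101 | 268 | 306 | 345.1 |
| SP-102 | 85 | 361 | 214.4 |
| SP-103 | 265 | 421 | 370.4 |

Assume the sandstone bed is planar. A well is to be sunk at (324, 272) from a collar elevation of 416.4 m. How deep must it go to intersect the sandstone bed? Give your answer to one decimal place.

35.4 m

Two edge vectors: SP-101→SP-102 = (-183, 55, -130.7), SP-101→SP-103 = (-3, 115, 25.3).
Normal n = (SP-101→SP-102) × (SP-101→SP-103) = (16422, 5022, -20880).
So ∂z/∂easting = −n_x/n_z = 0.78649 and ∂z/∂northing = −n_y/n_z = 0.24052.
Intercept c from SP-101: 345.1 − 210.78 − 73.60 = 60.72.
At (324, 272): z_contact = 254.82 + 65.42 + 60.72 = 380.97 m.
Depth below ground = 416.4 − 380.97 = 35.4 m.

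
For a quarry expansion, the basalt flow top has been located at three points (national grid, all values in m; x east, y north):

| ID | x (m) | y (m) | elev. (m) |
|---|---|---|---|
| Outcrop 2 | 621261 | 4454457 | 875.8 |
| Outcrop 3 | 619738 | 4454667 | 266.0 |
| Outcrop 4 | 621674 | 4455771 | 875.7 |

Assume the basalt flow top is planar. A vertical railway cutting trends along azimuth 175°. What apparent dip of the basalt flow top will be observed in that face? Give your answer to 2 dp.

Two edge vectors: Outcrop 2→Outcrop 3 = (-1523, 210, -609.8), Outcrop 2→Outcrop 4 = (413, 1314, -0.1).
Normal n = (Outcrop 2→Outcrop 3) × (Outcrop 2→Outcrop 4) = (801256.2, -251999.7, -2087952).
So ∂z/∂x = −n_x/n_z = 0.38375 and ∂z/∂y = −n_y/n_z = −0.12069.
Unit vector along 175° is (sin 175°, cos 175°) = (0.0872, -0.9962).
Slope in that direction = a·(0.0872) + b·(-0.9962) = 0.15368.
Apparent dip = arctan|0.15368| = 8.74° (true dip is 21.9°, so apparent ≤ true as expected).

8.74°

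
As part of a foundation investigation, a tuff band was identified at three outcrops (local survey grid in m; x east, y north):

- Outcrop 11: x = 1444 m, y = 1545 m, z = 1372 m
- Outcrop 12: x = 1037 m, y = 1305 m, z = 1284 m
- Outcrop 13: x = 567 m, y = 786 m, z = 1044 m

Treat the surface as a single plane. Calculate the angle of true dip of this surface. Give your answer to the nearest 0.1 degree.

Two edge vectors: Outcrop 11→Outcrop 12 = (-407, -240, -88), Outcrop 11→Outcrop 13 = (-877, -759, -328).
Normal n = (Outcrop 11→Outcrop 12) × (Outcrop 11→Outcrop 13) = (11928, -56320, 98433).
So ∂z/∂x = −n_x/n_z = −0.12118 and ∂z/∂y = −n_y/n_z = 0.57217.
Gradient magnitude |∇z| = √(a² + b²) = √(0.01468 + 0.32737) = 0.58486.
True dip = arctan(0.58486) = 30.3°, dipping toward SSE (azimuth ≈ 168°).

30.3°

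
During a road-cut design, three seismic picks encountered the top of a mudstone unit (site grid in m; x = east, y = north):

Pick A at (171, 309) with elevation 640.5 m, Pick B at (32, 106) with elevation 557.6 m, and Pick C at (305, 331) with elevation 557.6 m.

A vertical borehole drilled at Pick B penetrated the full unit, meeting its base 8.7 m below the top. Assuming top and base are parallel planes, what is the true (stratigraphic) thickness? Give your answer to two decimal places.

5.53 m

Let the plane be z = a·x + b·y + c.
Pick B−Pick A: −139a − 203b = −82.9;  Pick C−Pick A: 134a + 22b = −82.9.
Solving gives a = −0.77255, b = 0.93736.
|∇z| = √(a²+b²) = 1.21470, so dip δ = arctan(1.21470) = 50.54°.
True thickness = vertical thickness × cos δ = 8.7 × cos 50.54° = 5.53 m.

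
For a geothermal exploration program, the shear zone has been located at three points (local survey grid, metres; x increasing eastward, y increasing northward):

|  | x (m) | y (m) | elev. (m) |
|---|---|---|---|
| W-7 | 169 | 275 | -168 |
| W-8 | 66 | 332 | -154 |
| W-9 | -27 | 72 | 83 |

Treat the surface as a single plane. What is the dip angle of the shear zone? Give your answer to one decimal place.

Two edge vectors: W-7→W-8 = (-103, 57, 14), W-7→W-9 = (-196, -203, 251).
Normal n = (W-7→W-8) × (W-7→W-9) = (17149, 23109, 32081).
So ∂z/∂x = −n_x/n_z = −0.53455 and ∂z/∂y = −n_y/n_z = −0.72033.
Gradient magnitude |∇z| = √(a² + b²) = √(0.28575 + 0.51888) = 0.89701.
True dip = arctan(0.89701) = 41.9°, dipping toward NE (azimuth ≈ 037°).

41.9°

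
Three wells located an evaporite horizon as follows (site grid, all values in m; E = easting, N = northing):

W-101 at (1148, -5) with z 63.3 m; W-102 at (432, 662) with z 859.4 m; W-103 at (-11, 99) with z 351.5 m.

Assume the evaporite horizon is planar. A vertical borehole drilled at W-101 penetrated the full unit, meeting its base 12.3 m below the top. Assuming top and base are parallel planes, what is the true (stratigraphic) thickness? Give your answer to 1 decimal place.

Two edge vectors: W-101→W-102 = (-716, 667, 796.1), W-101→W-103 = (-1159, 104, 288.2).
Normal n = (W-101→W-102) × (W-101→W-103) = (109435, -716328.7, 698589).
So ∂z/∂E = −n_x/n_z = −0.15665 and ∂z/∂N = −n_y/n_z = 1.02539.
|∇z| = √(a²+b²) = 1.03729, so dip δ = arctan(1.03729) = 46.05°.
True thickness = vertical thickness × cos δ = 12.3 × cos 46.05° = 8.5 m.

8.5 m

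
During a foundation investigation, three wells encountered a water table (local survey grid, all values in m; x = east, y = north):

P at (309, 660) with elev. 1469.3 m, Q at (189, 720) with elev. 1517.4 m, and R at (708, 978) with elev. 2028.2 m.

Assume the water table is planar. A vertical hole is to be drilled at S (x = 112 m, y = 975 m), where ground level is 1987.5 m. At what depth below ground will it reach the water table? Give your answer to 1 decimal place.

138.5 m

Let the plane be z = a·x + b·y + c.
Q−P: −120a + 60b = 48.1;  R−P: 399a + 318b = 558.9.
Solving gives a = 0.29369, b = 1.38905.
Then c = 1469.3 − a·309 − b·660 = 461.78.
At (112, 975): z_contact = 32.89 + 1354.32 + 461.78 = 1848.99 m.
Depth below ground = 1987.5 − 1848.99 = 138.5 m.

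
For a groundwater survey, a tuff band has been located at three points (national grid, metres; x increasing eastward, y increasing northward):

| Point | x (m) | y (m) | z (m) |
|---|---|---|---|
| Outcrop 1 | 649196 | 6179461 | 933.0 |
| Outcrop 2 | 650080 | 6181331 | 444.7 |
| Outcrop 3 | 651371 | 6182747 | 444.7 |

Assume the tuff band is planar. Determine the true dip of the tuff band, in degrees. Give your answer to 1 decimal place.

Two edge vectors: Outcrop 1→Outcrop 2 = (884, 1870, -488.3), Outcrop 1→Outcrop 3 = (2175, 3286, -488.3).
Normal n = (Outcrop 1→Outcrop 2) × (Outcrop 1→Outcrop 3) = (691432.8, -630395.3, -1162426).
So ∂z/∂x = −n_x/n_z = 0.59482 and ∂z/∂y = −n_y/n_z = −0.54231.
Gradient magnitude |∇z| = √(a² + b²) = √(0.35381 + 0.29410) = 0.80493.
True dip = arctan(0.80493) = 38.8°, dipping toward NW (azimuth ≈ 312°).

38.8°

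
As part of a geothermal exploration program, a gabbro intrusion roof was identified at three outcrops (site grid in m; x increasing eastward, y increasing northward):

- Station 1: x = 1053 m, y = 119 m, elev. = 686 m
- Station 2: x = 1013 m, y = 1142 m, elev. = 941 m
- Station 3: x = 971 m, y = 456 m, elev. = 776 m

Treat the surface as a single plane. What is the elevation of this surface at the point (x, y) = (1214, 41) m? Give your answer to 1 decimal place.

652.8 m

Let the plane be z = a·x + b·y + c.
Station 2−Station 1: −40a + 1023b = 255;  Station 3−Station 1: −82a + 337b = 90.
Solving gives a = −0.087137, b = 0.245860.
Then c = 686 − a·1053 − b·119 = 748.50.
At (1214, 41): z = −105.8 + 10.1 + 748.50 = 652.8 m.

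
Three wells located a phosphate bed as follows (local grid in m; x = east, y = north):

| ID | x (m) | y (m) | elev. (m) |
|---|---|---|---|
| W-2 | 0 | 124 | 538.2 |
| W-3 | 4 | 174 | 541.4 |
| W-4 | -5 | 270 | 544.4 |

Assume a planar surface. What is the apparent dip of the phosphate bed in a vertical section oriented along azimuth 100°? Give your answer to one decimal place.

10.0°

Two edge vectors: W-2→W-3 = (4, 50, 3.2), W-2→W-4 = (-5, 146, 6.2).
Normal n = (W-2→W-3) × (W-2→W-4) = (-157.2, -40.8, 834).
So ∂z/∂x = −n_x/n_z = 0.18849 and ∂z/∂y = −n_y/n_z = 0.04892.
Unit vector along 100° is (sin 100°, cos 100°) = (0.9848, -0.1736).
Slope in that direction = a·(0.9848) + b·(-0.1736) = 0.17713.
Apparent dip = arctan|0.17713| = 10.0° (true dip is 11.0°, so apparent ≤ true as expected).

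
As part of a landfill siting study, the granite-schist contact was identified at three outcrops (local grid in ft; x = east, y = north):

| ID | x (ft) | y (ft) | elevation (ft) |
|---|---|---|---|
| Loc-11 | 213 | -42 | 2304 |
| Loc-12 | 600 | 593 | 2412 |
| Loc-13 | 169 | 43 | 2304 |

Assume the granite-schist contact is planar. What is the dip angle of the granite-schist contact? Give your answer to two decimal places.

Let the plane be z = a·x + b·y + c.
Loc-12−Loc-11: 387a + 635b = 108;  Loc-13−Loc-11: −44a + 85b = 0.
Solving gives a = 0.15090, b = 0.07811.
Gradient magnitude |∇z| = √(a² + b²) = √(0.02277 + 0.00610) = 0.16992.
True dip = arctan(0.16992) = 9.64°, dipping toward WSW (azimuth ≈ 243°).

9.64°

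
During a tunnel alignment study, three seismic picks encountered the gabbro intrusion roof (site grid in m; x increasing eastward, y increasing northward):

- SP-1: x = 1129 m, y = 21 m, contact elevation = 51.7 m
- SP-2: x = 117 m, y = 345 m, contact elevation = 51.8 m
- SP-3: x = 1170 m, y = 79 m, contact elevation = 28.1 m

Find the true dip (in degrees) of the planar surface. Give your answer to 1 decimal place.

Let the plane be z = a·x + b·y + c.
SP-2−SP-1: −1012a + 324b = 0.1;  SP-3−SP-1: 41a + 58b = −23.6.
Solving gives a = −0.10631, b = −0.33175.
Gradient magnitude |∇z| = √(a² + b²) = √(0.01130 + 0.11006) = 0.34836.
True dip = arctan(0.34836) = 19.2°, dipping toward NNE (azimuth ≈ 018°).

19.2°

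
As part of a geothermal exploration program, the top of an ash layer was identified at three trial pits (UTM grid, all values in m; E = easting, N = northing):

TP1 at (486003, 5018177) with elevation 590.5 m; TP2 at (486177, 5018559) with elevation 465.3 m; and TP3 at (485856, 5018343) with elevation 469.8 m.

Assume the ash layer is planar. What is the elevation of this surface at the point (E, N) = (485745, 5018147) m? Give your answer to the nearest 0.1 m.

527.6 m

Two edge vectors: TP1→TP2 = (174, 382, -125.2), TP1→TP3 = (-147, 166, -120.7).
Normal n = (TP1→TP2) × (TP1→TP3) = (-25324.2, 39406.2, 85038).
So ∂z/∂E = −n_x/n_z = 0.297798631 and ∂z/∂N = −n_y/n_z = −0.463395188.
Intercept c from TP1: 590.5 − 144731.03 + 2325399.07 = 2181258.55.
At (485745, 5018147): z = 144654.2 − 2325385.2 + 2181258.55 = 527.6 m.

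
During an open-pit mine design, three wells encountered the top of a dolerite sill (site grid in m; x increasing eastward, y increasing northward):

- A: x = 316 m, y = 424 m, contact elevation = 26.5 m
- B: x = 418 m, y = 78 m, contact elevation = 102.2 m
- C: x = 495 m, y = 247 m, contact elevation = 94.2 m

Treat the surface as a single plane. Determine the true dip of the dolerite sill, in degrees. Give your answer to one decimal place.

Let the plane be z = a·x + b·y + c.
B−A: 102a − 346b = 75.7;  C−A: 179a − 177b = 67.7.
Solving gives a = 0.22847, b = −0.15143.
Gradient magnitude |∇z| = √(a² + b²) = √(0.05220 + 0.02293) = 0.27410.
True dip = arctan(0.27410) = 15.3°, dipping toward WNW (azimuth ≈ 304°).

15.3°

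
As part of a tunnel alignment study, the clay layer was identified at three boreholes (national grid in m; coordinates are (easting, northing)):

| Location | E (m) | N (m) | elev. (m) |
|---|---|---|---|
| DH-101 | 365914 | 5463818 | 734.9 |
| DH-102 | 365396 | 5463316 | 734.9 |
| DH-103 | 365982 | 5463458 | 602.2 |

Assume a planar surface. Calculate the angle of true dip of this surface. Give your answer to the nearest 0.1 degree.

23.5°

Two edge vectors: DH-101→DH-102 = (-518, -502, 0), DH-101→DH-103 = (68, -360, -132.7).
Normal n = (DH-101→DH-102) × (DH-101→DH-103) = (66615.4, -68738.6, 220616).
So ∂z/∂E = −n_x/n_z = −0.30195 and ∂z/∂N = −n_y/n_z = 0.31158.
Gradient magnitude |∇z| = √(a² + b²) = √(0.09117 + 0.09708) = 0.43388.
True dip = arctan(0.43388) = 23.5°, dipping toward SE (azimuth ≈ 136°).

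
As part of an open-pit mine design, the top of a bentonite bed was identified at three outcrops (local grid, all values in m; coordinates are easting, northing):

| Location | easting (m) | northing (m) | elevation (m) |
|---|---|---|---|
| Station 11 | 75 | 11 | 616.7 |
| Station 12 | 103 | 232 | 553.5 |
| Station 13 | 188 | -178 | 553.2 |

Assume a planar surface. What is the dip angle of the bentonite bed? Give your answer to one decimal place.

41.2°

Let the plane be z = a·easting + b·northing + c.
Station 12−Station 11: 28a + 221b = −63.2;  Station 13−Station 11: 113a − 189b = −63.5.
Solving gives a = −0.85836, b = −0.17722.
Gradient magnitude |∇z| = √(a² + b²) = √(0.73678 + 0.03141) = 0.87647.
True dip = arctan(0.87647) = 41.2°, dipping toward ENE (azimuth ≈ 078°).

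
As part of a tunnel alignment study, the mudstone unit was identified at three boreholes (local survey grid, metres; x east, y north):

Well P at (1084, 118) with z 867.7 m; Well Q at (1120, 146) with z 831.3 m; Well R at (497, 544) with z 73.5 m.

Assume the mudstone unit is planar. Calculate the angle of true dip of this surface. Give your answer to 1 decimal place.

57.8°

Let the plane be z = a·x + b·y + c.
Well Q−Well P: 36a + 28b = −36.4;  Well R−Well P: −587a + 426b = −794.2.
Solving gives a = 0.21186, b = −1.57239.
Gradient magnitude |∇z| = √(a² + b²) = √(0.04488 + 2.47241) = 1.58660.
True dip = arctan(1.58660) = 57.8°, dipping toward N (azimuth ≈ 352°).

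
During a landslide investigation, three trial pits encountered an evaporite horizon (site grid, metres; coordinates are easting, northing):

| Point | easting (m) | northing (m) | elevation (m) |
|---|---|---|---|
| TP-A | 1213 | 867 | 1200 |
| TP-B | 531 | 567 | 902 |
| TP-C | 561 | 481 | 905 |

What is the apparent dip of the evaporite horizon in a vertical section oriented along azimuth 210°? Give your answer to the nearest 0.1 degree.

15.9°

Let the plane be z = a·easting + b·northing + c.
TP-B−TP-A: −682a − 300b = −298;  TP-C−TP-A: −652a − 386b = −295.
Solving gives a = 0.39212, b = 0.10190.
Unit vector along 210° is (sin 210°, cos 210°) = (-0.5000, -0.8660).
Slope in that direction = a·(-0.5000) + b·(-0.8660) = −0.28431.
Apparent dip = arctan|0.28431| = 15.9° (true dip is 22.1°, so apparent ≤ true as expected).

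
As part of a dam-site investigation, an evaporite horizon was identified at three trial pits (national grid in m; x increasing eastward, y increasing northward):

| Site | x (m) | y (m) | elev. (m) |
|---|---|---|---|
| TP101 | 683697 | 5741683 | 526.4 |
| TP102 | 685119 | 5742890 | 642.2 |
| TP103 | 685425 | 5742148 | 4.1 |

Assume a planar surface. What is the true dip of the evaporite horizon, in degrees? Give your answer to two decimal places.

39.28°

Two edge vectors: TP101→TP102 = (1422, 1207, 115.8), TP101→TP103 = (1728, 465, -522.3).
Normal n = (TP101→TP102) × (TP101→TP103) = (-684263.1, 942813, -1424466).
So ∂z/∂x = −n_x/n_z = −0.48036 and ∂z/∂y = −n_y/n_z = 0.66187.
Gradient magnitude |∇z| = √(a² + b²) = √(0.23075 + 0.43807) = 0.81782.
True dip = arctan(0.81782) = 39.28°, dipping toward SE (azimuth ≈ 144°).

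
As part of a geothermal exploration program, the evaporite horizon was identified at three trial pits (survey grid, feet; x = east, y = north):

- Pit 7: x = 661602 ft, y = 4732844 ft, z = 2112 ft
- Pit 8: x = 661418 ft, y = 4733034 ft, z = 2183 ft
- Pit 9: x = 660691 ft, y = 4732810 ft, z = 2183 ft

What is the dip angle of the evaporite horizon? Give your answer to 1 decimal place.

Let the plane be z = a·x + b·y + c.
Pit 8−Pit 7: −184a + 190b = 71;  Pit 9−Pit 7: −911a − 34b = 71.
Solving gives a = −0.08868, b = 0.28781.
Gradient magnitude |∇z| = √(a² + b²) = √(0.00786 + 0.08283) = 0.30116.
True dip = arctan(0.30116) = 16.8°, dipping toward SSE (azimuth ≈ 163°).

16.8°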